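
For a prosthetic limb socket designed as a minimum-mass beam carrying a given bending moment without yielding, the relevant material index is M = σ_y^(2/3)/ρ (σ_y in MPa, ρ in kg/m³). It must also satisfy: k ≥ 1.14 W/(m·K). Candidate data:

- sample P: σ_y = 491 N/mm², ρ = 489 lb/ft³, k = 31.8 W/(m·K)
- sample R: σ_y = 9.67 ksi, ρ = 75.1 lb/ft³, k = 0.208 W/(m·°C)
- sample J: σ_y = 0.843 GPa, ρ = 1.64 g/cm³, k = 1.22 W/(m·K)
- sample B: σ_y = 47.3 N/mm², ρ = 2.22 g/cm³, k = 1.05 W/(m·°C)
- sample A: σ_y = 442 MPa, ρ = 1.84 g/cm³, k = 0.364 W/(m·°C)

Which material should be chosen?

sample J

Screen on constraints: k ≥ 1.14 W/(m·K). Survivors: sample P, sample J.
In SI units:
  sample P: σ_y = 491.0 MPa, ρ = 7833 kg/m³
  sample J: σ_y = 843.0 MPa, ρ = 1640 kg/m³
  sample J: M = 54.4×10⁻³
  sample P: M = 7.95×10⁻³
Sample J has the largest M.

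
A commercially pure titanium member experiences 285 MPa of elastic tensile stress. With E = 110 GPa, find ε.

ε = σ/E = 285 / 110000 = 2.59×10⁻³.

2.59×10⁻³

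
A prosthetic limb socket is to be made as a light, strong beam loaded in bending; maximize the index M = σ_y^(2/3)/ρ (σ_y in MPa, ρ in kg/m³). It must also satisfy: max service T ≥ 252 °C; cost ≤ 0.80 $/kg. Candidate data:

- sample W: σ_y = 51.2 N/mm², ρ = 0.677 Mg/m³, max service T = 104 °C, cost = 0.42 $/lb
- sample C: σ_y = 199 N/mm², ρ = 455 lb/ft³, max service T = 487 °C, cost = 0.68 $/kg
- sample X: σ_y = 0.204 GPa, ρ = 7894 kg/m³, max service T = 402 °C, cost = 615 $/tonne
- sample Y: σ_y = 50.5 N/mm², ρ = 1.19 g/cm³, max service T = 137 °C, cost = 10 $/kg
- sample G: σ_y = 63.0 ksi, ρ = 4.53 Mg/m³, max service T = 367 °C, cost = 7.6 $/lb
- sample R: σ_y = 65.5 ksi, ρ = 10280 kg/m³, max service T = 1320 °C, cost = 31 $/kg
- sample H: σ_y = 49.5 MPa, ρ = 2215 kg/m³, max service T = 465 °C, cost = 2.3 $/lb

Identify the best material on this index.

Screen on constraints: max service T ≥ 252 °C; cost ≤ 0.80 $/kg. Survivors: sample C, sample X.
After converting to SI:
  sample C: σ_y = 199.0 MPa, ρ = 7288 kg/m³
  sample X: σ_y = 204.0 MPa, ρ = 7894 kg/m³
  sample C: M = 4.68×10⁻³
  sample X: M = 4.39×10⁻³
Sample C ranks first.

sample C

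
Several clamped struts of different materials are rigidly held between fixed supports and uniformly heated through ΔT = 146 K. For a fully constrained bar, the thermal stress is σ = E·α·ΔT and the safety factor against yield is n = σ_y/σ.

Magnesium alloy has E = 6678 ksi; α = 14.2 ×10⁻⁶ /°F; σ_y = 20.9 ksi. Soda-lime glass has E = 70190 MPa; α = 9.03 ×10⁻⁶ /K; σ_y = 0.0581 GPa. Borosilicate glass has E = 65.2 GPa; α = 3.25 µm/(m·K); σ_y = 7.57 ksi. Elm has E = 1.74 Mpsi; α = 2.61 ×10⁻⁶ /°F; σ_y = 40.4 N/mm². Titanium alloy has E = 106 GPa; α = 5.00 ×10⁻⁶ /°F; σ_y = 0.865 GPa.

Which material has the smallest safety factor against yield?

In consistent units (E in GPa, α in ×10⁻⁶/K, σ_y in MPa):
  magnesium alloy: E = 46.04, α = 25.6, σ_y = 144.1 → σ = 172 MPa, n = 0.839
  soda-lime glass: E = 70.19, α = 9.03, σ_y = 58.10 → σ = 92.5 MPa, n = 0.628
  borosilicate glass: E = 65.20, α = 3.25, σ_y = 52.19 → σ = 30.9 MPa, n = 1.69
  elm: E = 12.00, α = 4.70, σ_y = 40.40 → σ = 8.23 MPa, n = 4.91
  titanium alloy: E = 106.0, α = 9.00, σ_y = 865.0 → σ = 139 MPa, n = 6.21
The minimum is soda-lime glass at n = 0.628.

soda-lime glass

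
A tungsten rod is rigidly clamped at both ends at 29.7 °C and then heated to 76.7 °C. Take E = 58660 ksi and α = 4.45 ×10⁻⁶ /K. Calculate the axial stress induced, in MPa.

84.6 MPa

E = 58660 ksi = 404.4 GPa.
ΔT = 47.00 K. Constrained thermal stress σ = E·α·ΔT = 404.4×10³ MPa × 4.45×10⁻⁶ × 47.00 = 84.6 MPa (compressive).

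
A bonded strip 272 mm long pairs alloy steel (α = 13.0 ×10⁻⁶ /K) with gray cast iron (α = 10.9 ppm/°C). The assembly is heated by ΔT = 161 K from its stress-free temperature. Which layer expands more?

alloy steel

α(alloy steel) = 13.0×10⁻⁶/K vs α(gray cast iron) = 10.9×10⁻⁶/K.
Higher α expands more for the same ΔT: alloy steel.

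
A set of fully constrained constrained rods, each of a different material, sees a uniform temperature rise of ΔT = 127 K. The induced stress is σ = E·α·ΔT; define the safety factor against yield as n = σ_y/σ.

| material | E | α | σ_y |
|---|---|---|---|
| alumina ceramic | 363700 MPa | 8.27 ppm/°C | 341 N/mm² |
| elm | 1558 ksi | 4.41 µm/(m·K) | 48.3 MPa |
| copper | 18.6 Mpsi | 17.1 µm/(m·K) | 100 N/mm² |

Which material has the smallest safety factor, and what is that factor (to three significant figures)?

With everything in SI (GPa, ×10⁻⁶/K, MPa):
  alumina ceramic: E = 363.7, α = 8.27, σ_y = 341.0 → σ = 382 MPa, n = 0.893
  elm: E = 10.74, α = 4.41, σ_y = 48.30 → σ = 6.02 MPa, n = 8.03
  copper: E = 128.2, α = 17.1, σ_y = 100.0 → σ = 279 MPa, n = 0.359
Smallest n: copper with n = 0.359.

copper, n = 0.359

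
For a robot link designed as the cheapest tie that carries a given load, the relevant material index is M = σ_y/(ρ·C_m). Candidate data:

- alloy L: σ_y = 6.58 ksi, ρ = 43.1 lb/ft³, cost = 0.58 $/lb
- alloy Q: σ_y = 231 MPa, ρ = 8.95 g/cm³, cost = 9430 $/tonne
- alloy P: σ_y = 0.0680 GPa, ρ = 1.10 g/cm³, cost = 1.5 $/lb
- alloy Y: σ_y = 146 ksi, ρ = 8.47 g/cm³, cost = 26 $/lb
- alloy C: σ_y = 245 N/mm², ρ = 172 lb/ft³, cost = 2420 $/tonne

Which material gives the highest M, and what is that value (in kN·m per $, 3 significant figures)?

Putting every candidate on a common basis:
  alloy L: σ_y = 45.37 MPa, ρ = 690.4 kg/m³, cost = 1.279 $/kg
  alloy Q: σ_y = 231.0 MPa, ρ = 8950 kg/m³, cost = 9.430 $/kg
  alloy P: σ_y = 68.00 MPa, ρ = 1100 kg/m³, cost = 3.307 $/kg
  alloy Y: σ_y = 1007 MPa, ρ = 8470 kg/m³, cost = 57.32 $/kg
  alloy C: σ_y = 245.0 MPa, ρ = 2755 kg/m³, cost = 2.420 $/kg
  alloy L: M = 51.4 kN·m per $
  alloy C: M = 36.7 kN·m per $
  alloy P: M = 18.7 kN·m per $
  alloy Q: M = 2.74 kN·m per $
  alloy Y: M = 2.07 kN·m per $
The maximum is for alloy L.

alloy L, M = 51.4 kN·m per $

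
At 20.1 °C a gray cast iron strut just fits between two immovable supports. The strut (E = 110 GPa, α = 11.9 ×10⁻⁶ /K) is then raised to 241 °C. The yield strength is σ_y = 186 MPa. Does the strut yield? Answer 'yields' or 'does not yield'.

yields

ΔT = 220.9 K. Constrained thermal stress σ = E·α·ΔT = 110.0×10³ MPa × 11.9×10⁻⁶ × 220.9 = 289 MPa (compressive).
Compare to σ_y = 186 MPa: σ ≥ σ_y, so it yields.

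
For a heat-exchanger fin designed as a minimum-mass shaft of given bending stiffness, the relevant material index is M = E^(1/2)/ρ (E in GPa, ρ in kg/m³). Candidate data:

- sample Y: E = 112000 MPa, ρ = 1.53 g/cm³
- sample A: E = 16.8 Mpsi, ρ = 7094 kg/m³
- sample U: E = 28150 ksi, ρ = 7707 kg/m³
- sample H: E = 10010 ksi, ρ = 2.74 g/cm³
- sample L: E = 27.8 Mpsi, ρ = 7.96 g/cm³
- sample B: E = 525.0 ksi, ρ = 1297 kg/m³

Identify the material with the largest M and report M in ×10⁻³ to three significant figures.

sample Y, M = 6.92×10⁻³

After converting to SI:
  sample Y: E = 112.0 GPa, ρ = 1530 kg/m³
  sample A: E = 115.8 GPa, ρ = 7094 kg/m³
  sample U: E = 194.1 GPa, ρ = 7707 kg/m³
  sample H: E = 69.02 GPa, ρ = 2740 kg/m³
  sample L: E = 191.7 GPa, ρ = 7960 kg/m³
  sample B: E = 3.620 GPa, ρ = 1297 kg/m³
  sample Y: M = 6.92×10⁻³
  sample H: M = 3.03×10⁻³
  sample U: M = 1.81×10⁻³
  sample L: M = 1.74×10⁻³
  sample A: M = 1.52×10⁻³
  sample B: M = 1.47×10⁻³
Highest index: sample Y.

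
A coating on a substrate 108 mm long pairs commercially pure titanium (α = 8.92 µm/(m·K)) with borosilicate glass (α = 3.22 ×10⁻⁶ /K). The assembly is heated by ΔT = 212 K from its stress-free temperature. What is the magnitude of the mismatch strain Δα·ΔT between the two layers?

Δα = |8.92 − 3.22|×10⁻⁶/K = 5.70×10⁻⁶/K.
Mismatch strain = Δα·ΔT = 5.70×10⁻⁶ × 212.0 = 1.21×10⁻³.

1.21×10⁻³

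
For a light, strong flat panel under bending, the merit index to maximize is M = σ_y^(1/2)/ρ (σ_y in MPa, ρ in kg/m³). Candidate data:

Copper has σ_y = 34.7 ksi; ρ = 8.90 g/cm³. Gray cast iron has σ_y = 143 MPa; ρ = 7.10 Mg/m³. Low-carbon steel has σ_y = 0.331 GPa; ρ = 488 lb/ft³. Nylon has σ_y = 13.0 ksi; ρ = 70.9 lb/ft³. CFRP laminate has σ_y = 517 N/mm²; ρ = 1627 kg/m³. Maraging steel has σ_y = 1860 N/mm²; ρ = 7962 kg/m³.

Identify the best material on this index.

Normalizing units and computing the index:
  copper: σ_y = 239.2 MPa, ρ = 8900 kg/m³
  gray cast iron: σ_y = 143.0 MPa, ρ = 7100 kg/m³
  low-carbon steel: σ_y = 331.0 MPa, ρ = 7817 kg/m³
  nylon: σ_y = 89.63 MPa, ρ = 1136 kg/m³
  CFRP laminate: σ_y = 517.0 MPa, ρ = 1627 kg/m³
  maraging steel: σ_y = 1860 MPa, ρ = 7962 kg/m³
  CFRP laminate: M = 14.0×10⁻³
  nylon: M = 8.34×10⁻³
  maraging steel: M = 5.42×10⁻³
  low-carbon steel: M = 2.33×10⁻³
  copper: M = 1.74×10⁻³
  gray cast iron: M = 1.68×10⁻³
CFRP laminate ranks first.

CFRP laminate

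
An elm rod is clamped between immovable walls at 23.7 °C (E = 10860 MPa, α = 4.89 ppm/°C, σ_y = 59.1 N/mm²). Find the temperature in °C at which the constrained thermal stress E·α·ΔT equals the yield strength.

E = 10860 MPa = 10.86 GPa.
σ_y = 59.1 N/mm² = 59.10 MPa.
E·α·ΔT = 59.10 MPa ⇒ ΔT = 59.10 / (10.86×10³ × 4.89×10⁻⁶) = 1113 K.
T = 23.7 + 1113 = 1137 °C.

1140 °C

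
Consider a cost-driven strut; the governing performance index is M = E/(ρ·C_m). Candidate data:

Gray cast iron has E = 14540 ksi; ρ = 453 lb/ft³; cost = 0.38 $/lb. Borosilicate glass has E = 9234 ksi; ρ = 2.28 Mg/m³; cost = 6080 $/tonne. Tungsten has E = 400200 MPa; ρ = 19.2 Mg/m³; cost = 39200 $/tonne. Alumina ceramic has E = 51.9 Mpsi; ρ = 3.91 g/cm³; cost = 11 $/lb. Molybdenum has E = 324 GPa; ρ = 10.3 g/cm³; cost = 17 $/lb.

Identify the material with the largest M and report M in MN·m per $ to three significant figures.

Putting every candidate on a common basis:
  gray cast iron: E = 100.2 GPa, ρ = 7256 kg/m³, cost = 0.8377 $/kg
  borosilicate glass: E = 63.67 GPa, ρ = 2280 kg/m³, cost = 6.080 $/kg
  tungsten: E = 400.2 GPa, ρ = 19200 kg/m³, cost = 39.20 $/kg
  alumina ceramic: E = 357.8 GPa, ρ = 3910 kg/m³, cost = 24.25 $/kg
  molybdenum: E = 324.0 GPa, ρ = 10300 kg/m³, cost = 37.48 $/kg
  gray cast iron: M = 16.5 MN·m per $
  borosilicate glass: M = 4.59 MN·m per $
  alumina ceramic: M = 3.77 MN·m per $
  molybdenum: M = 0.839 MN·m per $
  tungsten: M = 0.532 MN·m per $
Gray cast iron has the largest M.

gray cast iron, M = 16.5 MN·m per $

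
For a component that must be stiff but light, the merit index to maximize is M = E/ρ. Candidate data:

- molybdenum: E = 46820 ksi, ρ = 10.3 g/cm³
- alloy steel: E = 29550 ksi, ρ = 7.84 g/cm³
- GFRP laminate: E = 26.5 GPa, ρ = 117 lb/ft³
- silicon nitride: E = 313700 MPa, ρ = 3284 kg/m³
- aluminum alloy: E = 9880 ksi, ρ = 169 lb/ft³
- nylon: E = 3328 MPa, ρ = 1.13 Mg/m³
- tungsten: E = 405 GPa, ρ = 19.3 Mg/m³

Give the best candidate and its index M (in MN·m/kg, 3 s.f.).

In SI units:
  molybdenum: E = 322.8 GPa, ρ = 10300 kg/m³
  alloy steel: E = 203.7 GPa, ρ = 7840 kg/m³
  GFRP laminate: E = 26.50 GPa, ρ = 1874 kg/m³
  silicon nitride: E = 313.7 GPa, ρ = 3284 kg/m³
  aluminum alloy: E = 68.12 GPa, ρ = 2707 kg/m³
  nylon: E = 3.328 GPa, ρ = 1130 kg/m³
  tungsten: E = 405.0 GPa, ρ = 19300 kg/m³
  silicon nitride: M = 95.5 MN·m/kg
  molybdenum: M = 31.3 MN·m/kg
  alloy steel: M = 26.0 MN·m/kg
  aluminum alloy: M = 25.2 MN·m/kg
  tungsten: M = 21.0 MN·m/kg
  GFRP laminate: M = 14.1 MN·m/kg
  nylon: M = 2.95 MN·m/kg
Highest index: silicon nitride.

silicon nitride, M = 95.5 MN·m/kg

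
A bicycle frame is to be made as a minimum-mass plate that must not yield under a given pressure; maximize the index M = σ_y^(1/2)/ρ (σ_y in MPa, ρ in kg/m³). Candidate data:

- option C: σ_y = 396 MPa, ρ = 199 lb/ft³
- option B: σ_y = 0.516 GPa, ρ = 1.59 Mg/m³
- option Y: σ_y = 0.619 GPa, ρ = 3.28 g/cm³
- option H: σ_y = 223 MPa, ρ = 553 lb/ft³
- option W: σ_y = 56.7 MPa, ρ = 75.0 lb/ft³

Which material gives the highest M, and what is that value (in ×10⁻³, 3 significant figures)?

In SI units:
  option C: σ_y = 396.0 MPa, ρ = 3188 kg/m³
  option B: σ_y = 516.0 MPa, ρ = 1590 kg/m³
  option Y: σ_y = 619.0 MPa, ρ = 3280 kg/m³
  option H: σ_y = 223.0 MPa, ρ = 8858 kg/m³
  option W: σ_y = 56.70 MPa, ρ = 1201 kg/m³
  option B: M = 14.3×10⁻³
  option Y: M = 7.59×10⁻³
  option W: M = 6.27×10⁻³
  option C: M = 6.24×10⁻³
  option H: M = 1.69×10⁻³
The maximum is for option B.

option B, M = 14.3×10⁻³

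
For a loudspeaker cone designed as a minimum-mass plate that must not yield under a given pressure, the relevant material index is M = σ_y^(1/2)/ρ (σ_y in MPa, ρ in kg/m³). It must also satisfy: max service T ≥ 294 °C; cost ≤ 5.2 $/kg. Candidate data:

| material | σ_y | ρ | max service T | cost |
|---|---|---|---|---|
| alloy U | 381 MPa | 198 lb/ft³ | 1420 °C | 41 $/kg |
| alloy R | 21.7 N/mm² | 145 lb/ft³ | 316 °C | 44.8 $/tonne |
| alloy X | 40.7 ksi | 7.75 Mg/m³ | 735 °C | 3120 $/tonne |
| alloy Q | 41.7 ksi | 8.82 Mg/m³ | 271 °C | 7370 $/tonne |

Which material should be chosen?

Screen on constraints: max service T ≥ 294 °C; cost ≤ 5.2 $/kg. Survivors: alloy R, alloy X.
In SI units:
  alloy R: σ_y = 21.70 MPa, ρ = 2323 kg/m³
  alloy X: σ_y = 280.6 MPa, ρ = 7750 kg/m³
  alloy X: M = 2.16×10⁻³
  alloy R: M = 2.01×10⁻³
Alloy X has the largest M.

alloy X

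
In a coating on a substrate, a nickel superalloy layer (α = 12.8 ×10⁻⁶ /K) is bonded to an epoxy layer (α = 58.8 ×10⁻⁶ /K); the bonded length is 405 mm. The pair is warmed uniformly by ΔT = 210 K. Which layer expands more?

α(nickel superalloy) = 12.8×10⁻⁶/K vs α(epoxy) = 58.8×10⁻⁶/K.
Higher α expands more for the same ΔT: epoxy.

epoxy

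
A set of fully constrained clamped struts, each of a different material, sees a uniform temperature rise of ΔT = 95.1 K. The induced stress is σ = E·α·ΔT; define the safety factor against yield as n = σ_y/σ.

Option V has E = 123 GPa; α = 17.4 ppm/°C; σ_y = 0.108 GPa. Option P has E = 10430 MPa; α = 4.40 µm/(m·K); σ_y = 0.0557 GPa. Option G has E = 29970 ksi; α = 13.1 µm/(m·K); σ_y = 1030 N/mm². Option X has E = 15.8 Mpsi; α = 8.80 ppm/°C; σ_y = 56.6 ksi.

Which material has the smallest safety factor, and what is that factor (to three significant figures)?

option V, n = 0.531

With everything in SI (GPa, ×10⁻⁶/K, MPa):
  option V: E = 123.0, α = 17.4, σ_y = 108.0 → σ = 204 MPa, n = 0.531
  option P: E = 10.43, α = 4.40, σ_y = 55.70 → σ = 4.36 MPa, n = 12.8
  option G: E = 206.6, α = 13.1, σ_y = 1030 → σ = 257 MPa, n = 4.00
  option X: E = 108.9, α = 8.80, σ_y = 390.2 → σ = 91.2 MPa, n = 4.28
Option V has the lowest safety factor, n = 0.531.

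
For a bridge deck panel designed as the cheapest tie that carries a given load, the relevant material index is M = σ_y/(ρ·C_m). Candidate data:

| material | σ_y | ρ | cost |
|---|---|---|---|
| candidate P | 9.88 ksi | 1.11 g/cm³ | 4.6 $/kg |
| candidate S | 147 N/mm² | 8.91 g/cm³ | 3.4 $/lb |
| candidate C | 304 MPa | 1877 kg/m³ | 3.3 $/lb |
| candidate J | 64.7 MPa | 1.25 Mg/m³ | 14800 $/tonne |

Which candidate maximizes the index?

Convert each candidate to consistent units, then evaluate M:
  candidate P: σ_y = 68.12 MPa, ρ = 1110 kg/m³, cost = 4.600 $/kg
  candidate S: σ_y = 147.0 MPa, ρ = 8910 kg/m³, cost = 7.496 $/kg
  candidate C: σ_y = 304.0 MPa, ρ = 1877 kg/m³, cost = 7.275 $/kg
  candidate J: σ_y = 64.70 MPa, ρ = 1250 kg/m³, cost = 14.80 $/kg
  candidate C: M = 22.3 kN·m per $
  candidate P: M = 13.3 kN·m per $
  candidate J: M = 3.50 kN·m per $
  candidate S: M = 2.20 kN·m per $
Highest index: candidate C.

candidate C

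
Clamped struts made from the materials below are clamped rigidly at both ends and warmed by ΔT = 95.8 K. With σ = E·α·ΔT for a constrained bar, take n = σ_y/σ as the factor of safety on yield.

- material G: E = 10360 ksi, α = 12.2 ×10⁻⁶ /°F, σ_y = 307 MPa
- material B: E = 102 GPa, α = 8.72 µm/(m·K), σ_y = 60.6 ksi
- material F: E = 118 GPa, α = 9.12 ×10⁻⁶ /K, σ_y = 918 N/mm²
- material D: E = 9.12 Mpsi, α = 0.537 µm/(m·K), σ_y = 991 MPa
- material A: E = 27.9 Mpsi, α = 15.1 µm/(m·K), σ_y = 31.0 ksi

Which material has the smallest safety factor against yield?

Converting E to GPa, α to ×10⁻⁶/K, σ_y to MPa, then σ and n for each:
  material G: E = 71.43, α = 22.0, σ_y = 307.0 → σ = 150 MPa, n = 2.04
  material B: E = 102.0, α = 8.72, σ_y = 417.8 → σ = 85.2 MPa, n = 4.90
  material F: E = 118.0, α = 9.12, σ_y = 918.0 → σ = 103 MPa, n = 8.90
  material D: E = 62.88, α = 0.537, σ_y = 991.0 → σ = 3.23 MPa, n = 306
  material A: E = 192.4, α = 15.1, σ_y = 213.7 → σ = 278 MPa, n = 0.768
Material A has the lowest safety factor, n = 0.768.

material A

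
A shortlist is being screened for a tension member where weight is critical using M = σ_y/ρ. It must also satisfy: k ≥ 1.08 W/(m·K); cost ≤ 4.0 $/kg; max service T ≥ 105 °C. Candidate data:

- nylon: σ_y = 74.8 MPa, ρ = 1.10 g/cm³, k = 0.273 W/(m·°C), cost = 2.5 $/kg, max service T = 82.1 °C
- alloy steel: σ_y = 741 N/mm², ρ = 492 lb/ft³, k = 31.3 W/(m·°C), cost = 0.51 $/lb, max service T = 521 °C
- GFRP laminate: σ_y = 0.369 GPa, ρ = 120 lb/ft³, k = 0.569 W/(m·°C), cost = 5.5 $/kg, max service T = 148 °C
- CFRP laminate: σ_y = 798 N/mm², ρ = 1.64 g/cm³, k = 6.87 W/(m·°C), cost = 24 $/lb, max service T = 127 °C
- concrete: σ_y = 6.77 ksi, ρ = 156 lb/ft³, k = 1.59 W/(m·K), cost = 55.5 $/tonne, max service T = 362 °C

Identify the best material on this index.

alloy steel

Screen on constraints: k ≥ 1.08 W/(m·K); cost ≤ 4.0 $/kg; max service T ≥ 105 °C. Survivors: alloy steel, concrete.
In SI units:
  alloy steel: σ_y = 741.0 MPa, ρ = 7881 kg/m³
  concrete: σ_y = 46.68 MPa, ρ = 2499 kg/m³
  alloy steel: M = 94.0 kN·m/kg
  concrete: M = 18.7 kN·m/kg
Highest index: alloy steel.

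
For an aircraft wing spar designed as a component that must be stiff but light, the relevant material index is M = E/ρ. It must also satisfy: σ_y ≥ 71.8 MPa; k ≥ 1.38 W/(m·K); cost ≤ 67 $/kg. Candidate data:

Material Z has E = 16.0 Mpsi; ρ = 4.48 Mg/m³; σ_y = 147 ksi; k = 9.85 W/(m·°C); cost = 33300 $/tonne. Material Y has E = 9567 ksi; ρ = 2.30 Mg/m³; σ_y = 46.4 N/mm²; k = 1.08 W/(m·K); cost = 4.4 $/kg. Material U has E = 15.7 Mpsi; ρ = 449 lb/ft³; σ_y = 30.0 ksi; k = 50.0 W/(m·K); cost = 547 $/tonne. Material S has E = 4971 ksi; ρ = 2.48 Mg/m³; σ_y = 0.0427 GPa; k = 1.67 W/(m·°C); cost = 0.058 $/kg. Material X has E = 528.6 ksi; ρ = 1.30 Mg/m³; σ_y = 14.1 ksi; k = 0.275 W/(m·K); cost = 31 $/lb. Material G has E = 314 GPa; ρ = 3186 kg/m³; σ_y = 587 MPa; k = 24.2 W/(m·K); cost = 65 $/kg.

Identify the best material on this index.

material G

Screen on constraints: σ_y ≥ 71.8 MPa; k ≥ 1.38 W/(m·K); cost ≤ 67 $/kg. Survivors: material Z, material U, material G.
Convert each candidate to consistent units, then evaluate M:
  material Z: E = 110.3 GPa, ρ = 4480 kg/m³
  material U: E = 108.2 GPa, ρ = 7192 kg/m³
  material G: E = 314.0 GPa, ρ = 3186 kg/m³
  material G: M = 98.6 MN·m/kg
  material Z: M = 24.6 MN·m/kg
  material U: M = 15.1 MN·m/kg
Highest index: material G.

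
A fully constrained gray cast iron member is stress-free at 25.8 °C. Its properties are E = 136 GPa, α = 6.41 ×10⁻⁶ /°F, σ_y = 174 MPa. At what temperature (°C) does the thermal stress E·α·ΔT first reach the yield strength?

137 °C

α = 6.41×10⁻⁶/°F × 9/5 = 11.5×10⁻⁶/K.
E·α·ΔT = 174.0 MPa ⇒ ΔT = 174.0 / (136.0×10³ × 11.5×10⁻⁶) = 110.9 K.
T = 25.8 + 110.9 = 136.7 °C.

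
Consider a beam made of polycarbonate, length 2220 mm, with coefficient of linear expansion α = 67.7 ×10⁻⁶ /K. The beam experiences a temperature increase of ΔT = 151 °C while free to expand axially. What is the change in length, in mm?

ΔL = α·L₀·ΔT = 67.7×10⁻⁶ × 2220 mm × 151.0 K = 22.7 mm.

22.7 mm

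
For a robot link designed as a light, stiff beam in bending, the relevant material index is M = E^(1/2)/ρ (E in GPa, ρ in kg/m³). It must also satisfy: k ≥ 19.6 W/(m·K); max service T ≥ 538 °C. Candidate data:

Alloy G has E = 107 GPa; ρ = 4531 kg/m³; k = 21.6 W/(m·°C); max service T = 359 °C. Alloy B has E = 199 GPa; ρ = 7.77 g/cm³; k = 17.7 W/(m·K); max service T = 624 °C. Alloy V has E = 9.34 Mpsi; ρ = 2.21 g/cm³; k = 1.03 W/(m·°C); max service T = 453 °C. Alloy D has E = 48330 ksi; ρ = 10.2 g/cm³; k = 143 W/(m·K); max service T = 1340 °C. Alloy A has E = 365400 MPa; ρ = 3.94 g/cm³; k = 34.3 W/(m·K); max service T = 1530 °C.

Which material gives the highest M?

alloy A

Screen on constraints: k ≥ 19.6 W/(m·K); max service T ≥ 538 °C. Survivors: alloy D, alloy A.
Convert each candidate to consistent units, then evaluate M:
  alloy D: E = 333.2 GPa, ρ = 10200 kg/m³
  alloy A: E = 365.4 GPa, ρ = 3940 kg/m³
  alloy A: M = 4.85×10⁻³
  alloy D: M = 1.79×10⁻³
Alloy A has the largest M.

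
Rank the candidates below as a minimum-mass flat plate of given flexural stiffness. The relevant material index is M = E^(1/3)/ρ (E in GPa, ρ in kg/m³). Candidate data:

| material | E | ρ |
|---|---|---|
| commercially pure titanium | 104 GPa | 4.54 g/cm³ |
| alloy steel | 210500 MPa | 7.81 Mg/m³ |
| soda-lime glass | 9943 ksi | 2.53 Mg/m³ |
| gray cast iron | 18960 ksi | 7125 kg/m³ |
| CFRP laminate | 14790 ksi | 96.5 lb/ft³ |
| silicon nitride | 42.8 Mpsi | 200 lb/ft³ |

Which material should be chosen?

Putting every candidate on a common basis:
  commercially pure titanium: E = 104.0 GPa, ρ = 4540 kg/m³
  alloy steel: E = 210.5 GPa, ρ = 7810 kg/m³
  soda-lime glass: E = 68.55 GPa, ρ = 2530 kg/m³
  gray cast iron: E = 130.7 GPa, ρ = 7125 kg/m³
  CFRP laminate: E = 102.0 GPa, ρ = 1546 kg/m³
  silicon nitride: E = 295.1 GPa, ρ = 3204 kg/m³
  CFRP laminate: M = 3.02×10⁻³
  silicon nitride: M = 2.08×10⁻³
  soda-lime glass: M = 1.62×10⁻³
  commercially pure titanium: M = 1.04×10⁻³
  alloy steel: M = 0.762×10⁻³
  gray cast iron: M = 0.712×10⁻³
Highest index: CFRP laminate.

CFRP laminate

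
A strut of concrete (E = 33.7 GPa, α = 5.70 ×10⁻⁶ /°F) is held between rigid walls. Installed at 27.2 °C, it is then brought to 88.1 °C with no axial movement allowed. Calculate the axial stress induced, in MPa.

21.1 MPa

α = 5.70×10⁻⁶/°F × 9/5 = 10.3×10⁻⁶/K.
ΔT = 60.90 K. Constrained thermal stress σ = E·α·ΔT = 33.70×10³ MPa × 10.3×10⁻⁶ × 60.90 = 21.1 MPa (compressive).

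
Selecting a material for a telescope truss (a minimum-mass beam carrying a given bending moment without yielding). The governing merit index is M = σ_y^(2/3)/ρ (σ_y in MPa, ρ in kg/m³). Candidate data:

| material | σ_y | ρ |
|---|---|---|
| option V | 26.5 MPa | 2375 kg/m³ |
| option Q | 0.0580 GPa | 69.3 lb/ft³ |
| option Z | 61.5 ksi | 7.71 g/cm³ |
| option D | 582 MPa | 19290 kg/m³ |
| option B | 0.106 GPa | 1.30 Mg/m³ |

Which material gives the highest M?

Normalizing units and computing the index:
  option V: σ_y = 26.50 MPa, ρ = 2375 kg/m³
  option Q: σ_y = 58.00 MPa, ρ = 1110 kg/m³
  option Z: σ_y = 424.0 MPa, ρ = 7710 kg/m³
  option D: σ_y = 582.0 MPa, ρ = 19290 kg/m³
  option B: σ_y = 106.0 MPa, ρ = 1300 kg/m³
  option B: M = 17.2×10⁻³
  option Q: M = 13.5×10⁻³
  option Z: M = 7.32×10⁻³
  option V: M = 3.74×10⁻³
  option D: M = 3.61×10⁻³
Highest index: option B.

option B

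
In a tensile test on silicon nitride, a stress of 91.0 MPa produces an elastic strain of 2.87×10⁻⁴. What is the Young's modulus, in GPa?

317 GPa

E = σ/ε = 91.0 MPa / 2.87×10⁻⁴ = 317100 MPa = 317 GPa.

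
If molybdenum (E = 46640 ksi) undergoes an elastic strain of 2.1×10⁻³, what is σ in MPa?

675 MPa

E = 46640 ksi = 321.6 GPa.
σ = E·ε = 321600 MPa × 2.1×10⁻³ = 675 MPa.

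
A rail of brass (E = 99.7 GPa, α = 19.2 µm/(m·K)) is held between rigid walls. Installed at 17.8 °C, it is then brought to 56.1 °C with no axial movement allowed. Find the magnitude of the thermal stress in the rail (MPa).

ΔT = 38.30 K. Constrained thermal stress σ = E·α·ΔT = 99.70×10³ MPa × 19.2×10⁻⁶ × 38.30 = 73.3 MPa (compressive).

73.3 MPa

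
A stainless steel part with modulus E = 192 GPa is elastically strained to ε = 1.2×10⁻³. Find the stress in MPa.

σ = E·ε = 192000 MPa × 1.2×10⁻³ = 230 MPa.

230 MPa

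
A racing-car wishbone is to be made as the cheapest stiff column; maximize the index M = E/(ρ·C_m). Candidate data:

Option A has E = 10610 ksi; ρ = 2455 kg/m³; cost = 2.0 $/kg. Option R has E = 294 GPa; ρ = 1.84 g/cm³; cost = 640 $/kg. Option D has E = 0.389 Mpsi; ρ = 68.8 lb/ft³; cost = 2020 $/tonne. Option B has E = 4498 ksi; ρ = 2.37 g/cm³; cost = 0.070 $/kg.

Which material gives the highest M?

Normalizing units and computing the index:
  option A: E = 73.15 GPa, ρ = 2455 kg/m³, cost = 2.000 $/kg
  option R: E = 294.0 GPa, ρ = 1840 kg/m³, cost = 640.0 $/kg
  option D: E = 2.682 GPa, ρ = 1102 kg/m³, cost = 2.020 $/kg
  option B: E = 31.01 GPa, ρ = 2370 kg/m³, cost = 0.07000 $/kg
  option B: M = 187 MN·m per $
  option A: M = 14.9 MN·m per $
  option D: M = 1.20 MN·m per $
  option R: M = 0.250 MN·m per $
Option B has the largest M.

option B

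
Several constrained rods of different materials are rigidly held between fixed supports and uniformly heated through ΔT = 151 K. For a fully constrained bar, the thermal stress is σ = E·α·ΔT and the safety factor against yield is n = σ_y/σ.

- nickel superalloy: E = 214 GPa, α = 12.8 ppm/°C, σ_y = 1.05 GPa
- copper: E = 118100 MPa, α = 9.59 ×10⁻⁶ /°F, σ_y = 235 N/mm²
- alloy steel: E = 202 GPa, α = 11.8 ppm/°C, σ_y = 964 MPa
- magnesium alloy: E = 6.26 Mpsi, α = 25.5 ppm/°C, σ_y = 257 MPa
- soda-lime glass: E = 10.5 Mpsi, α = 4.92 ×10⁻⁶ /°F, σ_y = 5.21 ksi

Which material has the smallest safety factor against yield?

soda-lime glass

Converting E to GPa, α to ×10⁻⁶/K, σ_y to MPa, then σ and n for each:
  nickel superalloy: E = 214.0, α = 12.8, σ_y = 1050 → σ = 414 MPa, n = 2.54
  copper: E = 118.1, α = 17.3, σ_y = 235.0 → σ = 308 MPa, n = 0.763
  alloy steel: E = 202.0, α = 11.8, σ_y = 964.0 → σ = 360 MPa, n = 2.68
  magnesium alloy: E = 43.16, α = 25.5, σ_y = 257.0 → σ = 166 MPa, n = 1.55
  soda-lime glass: E = 72.39, α = 8.86, σ_y = 35.92 → σ = 96.8 MPa, n = 0.371
Soda-lime glass has the lowest safety factor, n = 0.371.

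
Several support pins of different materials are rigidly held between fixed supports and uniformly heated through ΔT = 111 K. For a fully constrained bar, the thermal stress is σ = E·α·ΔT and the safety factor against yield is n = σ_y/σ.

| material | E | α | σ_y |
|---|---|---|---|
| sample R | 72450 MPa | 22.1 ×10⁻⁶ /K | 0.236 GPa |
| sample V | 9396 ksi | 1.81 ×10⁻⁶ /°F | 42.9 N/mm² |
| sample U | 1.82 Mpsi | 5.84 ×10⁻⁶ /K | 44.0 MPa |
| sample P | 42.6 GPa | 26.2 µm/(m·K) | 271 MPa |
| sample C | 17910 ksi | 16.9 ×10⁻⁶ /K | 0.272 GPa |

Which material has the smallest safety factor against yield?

sample C

With everything in SI (GPa, ×10⁻⁶/K, MPa):
  sample R: E = 72.45, α = 22.1, σ_y = 236.0 → σ = 178 MPa, n = 1.33
  sample V: E = 64.78, α = 3.26, σ_y = 42.90 → σ = 23.4 MPa, n = 1.83
  sample U: E = 12.55, α = 5.84, σ_y = 44.00 → σ = 8.13 MPa, n = 5.41
  sample P: E = 42.60, α = 26.2, σ_y = 271.0 → σ = 124 MPa, n = 2.19
  sample C: E = 123.5, α = 16.9, σ_y = 272.0 → σ = 232 MPa, n = 1.17
Smallest n: sample C with n = 1.17.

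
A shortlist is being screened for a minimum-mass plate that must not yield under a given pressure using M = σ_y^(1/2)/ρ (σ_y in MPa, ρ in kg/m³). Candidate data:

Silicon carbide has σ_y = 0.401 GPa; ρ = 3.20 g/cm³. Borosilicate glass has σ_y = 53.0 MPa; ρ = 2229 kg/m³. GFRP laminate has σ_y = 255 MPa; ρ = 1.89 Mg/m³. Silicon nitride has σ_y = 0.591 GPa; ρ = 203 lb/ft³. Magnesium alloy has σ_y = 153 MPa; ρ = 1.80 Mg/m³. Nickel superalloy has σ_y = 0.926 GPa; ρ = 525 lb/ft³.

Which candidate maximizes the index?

Normalizing units and computing the index:
  silicon carbide: σ_y = 401.0 MPa, ρ = 3200 kg/m³
  borosilicate glass: σ_y = 53.00 MPa, ρ = 2229 kg/m³
  GFRP laminate: σ_y = 255.0 MPa, ρ = 1890 kg/m³
  silicon nitride: σ_y = 591.0 MPa, ρ = 3252 kg/m³
  magnesium alloy: σ_y = 153.0 MPa, ρ = 1800 kg/m³
  nickel superalloy: σ_y = 926.0 MPa, ρ = 8410 kg/m³
  GFRP laminate: M = 8.45×10⁻³
  silicon nitride: M = 7.48×10⁻³
  magnesium alloy: M = 6.87×10⁻³
  silicon carbide: M = 6.26×10⁻³
  nickel superalloy: M = 3.62×10⁻³
  borosilicate glass: M = 3.27×10⁻³
The maximum is for GFRP laminate.

GFRP laminate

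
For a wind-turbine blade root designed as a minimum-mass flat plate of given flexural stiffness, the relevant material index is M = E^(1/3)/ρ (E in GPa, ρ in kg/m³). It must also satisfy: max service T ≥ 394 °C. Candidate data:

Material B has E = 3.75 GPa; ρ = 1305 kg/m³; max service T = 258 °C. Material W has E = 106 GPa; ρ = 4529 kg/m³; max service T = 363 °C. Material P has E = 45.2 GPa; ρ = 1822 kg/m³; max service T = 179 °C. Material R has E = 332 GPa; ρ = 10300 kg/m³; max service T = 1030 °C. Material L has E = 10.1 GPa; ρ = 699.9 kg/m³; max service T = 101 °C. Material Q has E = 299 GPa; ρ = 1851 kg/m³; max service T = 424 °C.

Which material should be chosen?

Screen on constraints: max service T ≥ 394 °C. Survivors: material R, material Q.
Evaluate M for each candidate:
  material Q: M = 3.61×10⁻³
  material R: M = 0.672×10⁻³
Material Q has the largest M.

material Q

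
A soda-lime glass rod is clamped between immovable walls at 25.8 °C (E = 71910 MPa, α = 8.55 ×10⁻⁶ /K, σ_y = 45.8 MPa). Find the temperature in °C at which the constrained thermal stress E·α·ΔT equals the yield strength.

E = 71910 MPa = 71.91 GPa.
E·α·ΔT = 45.80 MPa ⇒ ΔT = 45.80 / (71.91×10³ × 8.55×10⁻⁶) = 74.49 K.
T = 25.8 + 74.49 = 100.3 °C.

100 °C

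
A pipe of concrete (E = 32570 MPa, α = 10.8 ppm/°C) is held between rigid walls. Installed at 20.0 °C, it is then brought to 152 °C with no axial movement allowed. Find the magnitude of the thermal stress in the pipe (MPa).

E = 32570 MPa = 32.57 GPa.
ΔT = 132.0 K. Constrained thermal stress σ = E·α·ΔT = 32.57×10³ MPa × 10.8×10⁻⁶ × 132.0 = 46.4 MPa (compressive).

46.4 MPa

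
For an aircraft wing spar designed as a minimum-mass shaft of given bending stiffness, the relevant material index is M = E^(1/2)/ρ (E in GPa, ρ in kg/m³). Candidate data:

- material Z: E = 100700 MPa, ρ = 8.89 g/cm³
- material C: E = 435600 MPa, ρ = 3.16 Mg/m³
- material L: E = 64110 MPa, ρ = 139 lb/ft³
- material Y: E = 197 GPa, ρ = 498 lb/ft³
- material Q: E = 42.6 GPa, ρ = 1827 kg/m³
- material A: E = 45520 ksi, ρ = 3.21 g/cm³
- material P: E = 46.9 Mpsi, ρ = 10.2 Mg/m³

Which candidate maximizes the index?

material C

Normalizing units and computing the index:
  material Z: E = 100.7 GPa, ρ = 8890 kg/m³
  material C: E = 435.6 GPa, ρ = 3160 kg/m³
  material L: E = 64.11 GPa, ρ = 2227 kg/m³
  material Y: E = 197.0 GPa, ρ = 7977 kg/m³
  material Q: E = 42.60 GPa, ρ = 1827 kg/m³
  material A: E = 313.8 GPa, ρ = 3210 kg/m³
  material P: E = 323.4 GPa, ρ = 10200 kg/m³
  material C: M = 6.60×10⁻³
  material A: M = 5.52×10⁻³
  material L: M = 3.60×10⁻³
  material Q: M = 3.57×10⁻³
  material P: M = 1.76×10⁻³
  material Y: M = 1.76×10⁻³
  material Z: M = 1.13×10⁻³
Highest index: material C.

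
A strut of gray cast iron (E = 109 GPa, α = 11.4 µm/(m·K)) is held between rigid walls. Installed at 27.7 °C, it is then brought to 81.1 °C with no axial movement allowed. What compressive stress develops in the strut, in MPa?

ΔT = 53.40 K. Constrained thermal stress σ = E·α·ΔT = 109.0×10³ MPa × 11.4×10⁻⁶ × 53.40 = 66.4 MPa (compressive).

66.4 MPa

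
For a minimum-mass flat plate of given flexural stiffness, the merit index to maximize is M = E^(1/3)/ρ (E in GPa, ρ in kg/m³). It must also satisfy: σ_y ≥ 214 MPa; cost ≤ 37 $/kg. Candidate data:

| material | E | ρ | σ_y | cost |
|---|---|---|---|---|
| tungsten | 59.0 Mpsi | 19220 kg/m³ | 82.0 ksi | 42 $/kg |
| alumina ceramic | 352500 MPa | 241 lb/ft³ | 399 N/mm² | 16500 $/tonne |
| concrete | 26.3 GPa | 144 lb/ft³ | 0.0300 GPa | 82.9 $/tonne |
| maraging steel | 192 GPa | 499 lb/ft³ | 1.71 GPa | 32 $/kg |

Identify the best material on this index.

Screen on constraints: σ_y ≥ 214 MPa; cost ≤ 37 $/kg. Survivors: alumina ceramic, maraging steel.
Putting every candidate on a common basis:
  alumina ceramic: E = 352.5 GPa, ρ = 3860 kg/m³
  maraging steel: E = 192.0 GPa, ρ = 7993 kg/m³
  alumina ceramic: M = 1.83×10⁻³
  maraging steel: M = 0.722×10⁻³
Alumina ceramic has the largest M.

alumina ceramic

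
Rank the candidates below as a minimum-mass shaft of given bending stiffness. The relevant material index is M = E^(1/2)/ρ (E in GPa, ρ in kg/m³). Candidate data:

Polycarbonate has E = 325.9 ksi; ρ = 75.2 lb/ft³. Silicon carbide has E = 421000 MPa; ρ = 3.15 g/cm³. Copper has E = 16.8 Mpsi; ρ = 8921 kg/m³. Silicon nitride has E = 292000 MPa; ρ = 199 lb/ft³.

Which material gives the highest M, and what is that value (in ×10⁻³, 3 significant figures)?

silicon carbide, M = 6.51×10⁻³

Normalizing units and computing the index:
  polycarbonate: E = 2.247 GPa, ρ = 1205 kg/m³
  silicon carbide: E = 421.0 GPa, ρ = 3150 kg/m³
  copper: E = 115.8 GPa, ρ = 8921 kg/m³
  silicon nitride: E = 292.0 GPa, ρ = 3188 kg/m³
  silicon carbide: M = 6.51×10⁻³
  silicon nitride: M = 5.36×10⁻³
  polycarbonate: M = 1.24×10⁻³
  copper: M = 1.21×10⁻³
Silicon carbide has the largest M.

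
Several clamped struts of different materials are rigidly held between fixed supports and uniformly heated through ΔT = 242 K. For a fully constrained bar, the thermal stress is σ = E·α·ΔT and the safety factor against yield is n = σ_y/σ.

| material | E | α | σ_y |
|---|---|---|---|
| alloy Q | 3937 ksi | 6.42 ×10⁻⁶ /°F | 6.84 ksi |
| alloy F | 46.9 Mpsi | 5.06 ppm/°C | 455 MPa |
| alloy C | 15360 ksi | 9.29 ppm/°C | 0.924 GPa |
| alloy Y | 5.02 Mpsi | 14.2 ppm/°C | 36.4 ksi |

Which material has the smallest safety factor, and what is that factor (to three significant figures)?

alloy Q, n = 0.621

Converting E to GPa, α to ×10⁻⁶/K, σ_y to MPa, then σ and n for each:
  alloy Q: E = 27.14, α = 11.6, σ_y = 47.16 → σ = 75.9 MPa, n = 0.621
  alloy F: E = 323.4, α = 5.06, σ_y = 455.0 → σ = 396 MPa, n = 1.15
  alloy C: E = 105.9, α = 9.29, σ_y = 924.0 → σ = 238 MPa, n = 3.88
  alloy Y: E = 34.61, α = 14.2, σ_y = 251.0 → σ = 119 MPa, n = 2.11
Alloy Q has the lowest safety factor, n = 0.621.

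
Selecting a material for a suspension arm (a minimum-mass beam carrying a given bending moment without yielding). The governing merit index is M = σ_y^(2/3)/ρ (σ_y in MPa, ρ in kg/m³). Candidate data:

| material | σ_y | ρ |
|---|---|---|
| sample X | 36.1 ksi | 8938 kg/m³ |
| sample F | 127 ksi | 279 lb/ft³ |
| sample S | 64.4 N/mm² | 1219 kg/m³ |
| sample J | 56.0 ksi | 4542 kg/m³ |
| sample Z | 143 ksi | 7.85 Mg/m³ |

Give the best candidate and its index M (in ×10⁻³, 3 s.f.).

Putting every candidate on a common basis:
  sample X: σ_y = 248.9 MPa, ρ = 8938 kg/m³
  sample F: σ_y = 875.6 MPa, ρ = 4469 kg/m³
  sample S: σ_y = 64.40 MPa, ρ = 1219 kg/m³
  sample J: σ_y = 386.1 MPa, ρ = 4542 kg/m³
  sample Z: σ_y = 986.0 MPa, ρ = 7850 kg/m³
  sample F: M = 20.5×10⁻³
  sample S: M = 13.2×10⁻³
  sample Z: M = 12.6×10⁻³
  sample J: M = 11.7×10⁻³
  sample X: M = 4.43×10⁻³
Sample F ranks first.

sample F, M = 20.5×10⁻³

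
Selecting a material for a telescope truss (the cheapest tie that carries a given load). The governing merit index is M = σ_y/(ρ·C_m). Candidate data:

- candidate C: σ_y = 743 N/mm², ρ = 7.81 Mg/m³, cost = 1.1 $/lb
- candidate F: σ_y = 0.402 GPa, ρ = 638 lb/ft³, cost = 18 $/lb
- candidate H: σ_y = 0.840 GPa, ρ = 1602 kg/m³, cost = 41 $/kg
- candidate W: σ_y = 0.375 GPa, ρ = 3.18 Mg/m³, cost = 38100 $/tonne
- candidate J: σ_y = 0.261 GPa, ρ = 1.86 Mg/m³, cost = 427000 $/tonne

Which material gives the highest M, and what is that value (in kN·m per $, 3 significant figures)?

candidate C, M = 39.2 kN·m per $

Convert each candidate to consistent units, then evaluate M:
  candidate C: σ_y = 743.0 MPa, ρ = 7810 kg/m³, cost = 2.425 $/kg
  candidate F: σ_y = 402.0 MPa, ρ = 10220 kg/m³, cost = 39.68 $/kg
  candidate H: σ_y = 840.0 MPa, ρ = 1602 kg/m³, cost = 41.00 $/kg
  candidate W: σ_y = 375.0 MPa, ρ = 3180 kg/m³, cost = 38.10 $/kg
  candidate J: σ_y = 261.0 MPa, ρ = 1860 kg/m³, cost = 427.0 $/kg
  candidate C: M = 39.2 kN·m per $
  candidate H: M = 12.8 kN·m per $
  candidate W: M = 3.10 kN·m per $
  candidate F: M = 0.991 kN·m per $
  candidate J: M = 0.329 kN·m per $
Highest index: candidate C.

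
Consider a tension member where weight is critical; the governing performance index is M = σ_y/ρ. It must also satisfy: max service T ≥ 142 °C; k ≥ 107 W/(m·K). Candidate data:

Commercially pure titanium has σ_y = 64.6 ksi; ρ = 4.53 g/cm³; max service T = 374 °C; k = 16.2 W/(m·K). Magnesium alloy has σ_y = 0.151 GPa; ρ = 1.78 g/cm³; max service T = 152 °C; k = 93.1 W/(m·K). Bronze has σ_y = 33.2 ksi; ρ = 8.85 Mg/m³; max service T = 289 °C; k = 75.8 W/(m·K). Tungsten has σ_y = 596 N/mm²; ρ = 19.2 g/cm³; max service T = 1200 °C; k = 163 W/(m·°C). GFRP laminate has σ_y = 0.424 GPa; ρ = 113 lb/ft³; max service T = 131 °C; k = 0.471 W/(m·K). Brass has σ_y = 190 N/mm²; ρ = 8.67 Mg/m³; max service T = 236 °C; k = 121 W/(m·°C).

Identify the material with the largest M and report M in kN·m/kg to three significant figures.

Screen on constraints: max service T ≥ 142 °C; k ≥ 107 W/(m·K). Survivors: tungsten, brass.
Convert each candidate to consistent units, then evaluate M:
  tungsten: σ_y = 596.0 MPa, ρ = 19200 kg/m³
  brass: σ_y = 190.0 MPa, ρ = 8670 kg/m³
  tungsten: M = 31.0 kN·m/kg
  brass: M = 21.9 kN·m/kg
The maximum is for tungsten.

tungsten, M = 31.0 kN·m/kg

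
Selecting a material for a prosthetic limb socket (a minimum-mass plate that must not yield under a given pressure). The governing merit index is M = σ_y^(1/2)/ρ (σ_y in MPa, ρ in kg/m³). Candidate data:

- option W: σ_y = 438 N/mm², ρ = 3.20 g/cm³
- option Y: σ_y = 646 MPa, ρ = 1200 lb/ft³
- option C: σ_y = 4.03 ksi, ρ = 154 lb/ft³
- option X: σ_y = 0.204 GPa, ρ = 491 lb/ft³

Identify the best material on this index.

option W

After converting to SI:
  option W: σ_y = 438.0 MPa, ρ = 3200 kg/m³
  option Y: σ_y = 646.0 MPa, ρ = 19220 kg/m³
  option C: σ_y = 27.79 MPa, ρ = 2467 kg/m³
  option X: σ_y = 204.0 MPa, ρ = 7865 kg/m³
  option W: M = 6.54×10⁻³
  option C: M = 2.14×10⁻³
  option X: M = 1.82×10⁻³
  option Y: M = 1.32×10⁻³
Highest index: option W.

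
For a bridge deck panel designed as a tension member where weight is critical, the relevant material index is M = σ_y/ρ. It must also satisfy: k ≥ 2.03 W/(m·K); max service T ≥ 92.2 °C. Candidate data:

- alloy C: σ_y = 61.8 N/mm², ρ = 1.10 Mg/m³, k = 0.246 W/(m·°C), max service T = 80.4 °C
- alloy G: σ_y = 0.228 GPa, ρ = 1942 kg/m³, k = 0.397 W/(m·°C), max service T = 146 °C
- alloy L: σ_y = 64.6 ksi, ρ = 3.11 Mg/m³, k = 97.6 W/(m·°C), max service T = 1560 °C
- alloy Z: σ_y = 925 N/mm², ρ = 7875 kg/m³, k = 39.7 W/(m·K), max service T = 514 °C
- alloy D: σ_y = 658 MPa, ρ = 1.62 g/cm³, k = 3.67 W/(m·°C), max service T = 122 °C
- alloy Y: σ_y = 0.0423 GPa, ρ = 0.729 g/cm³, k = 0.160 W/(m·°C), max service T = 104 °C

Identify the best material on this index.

alloy D

Screen on constraints: k ≥ 2.03 W/(m·K); max service T ≥ 92.2 °C. Survivors: alloy L, alloy Z, alloy D.
Putting every candidate on a common basis:
  alloy L: σ_y = 445.4 MPa, ρ = 3110 kg/m³
  alloy Z: σ_y = 925.0 MPa, ρ = 7875 kg/m³
  alloy D: σ_y = 658.0 MPa, ρ = 1620 kg/m³
  alloy D: M = 406 kN·m/kg
  alloy L: M = 143 kN·m/kg
  alloy Z: M = 117 kN·m/kg
The maximum is for alloy D.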